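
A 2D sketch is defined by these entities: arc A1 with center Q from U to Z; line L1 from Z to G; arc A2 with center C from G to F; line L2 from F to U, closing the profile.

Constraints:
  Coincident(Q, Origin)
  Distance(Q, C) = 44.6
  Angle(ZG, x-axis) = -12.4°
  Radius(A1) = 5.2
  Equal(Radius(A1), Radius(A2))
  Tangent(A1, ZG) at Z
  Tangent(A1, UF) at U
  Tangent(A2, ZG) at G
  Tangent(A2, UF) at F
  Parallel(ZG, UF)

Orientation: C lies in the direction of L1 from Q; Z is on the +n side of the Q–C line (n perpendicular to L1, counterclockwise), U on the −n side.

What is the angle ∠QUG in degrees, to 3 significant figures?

76.9°

Tangency of A1 to both parallel lines with radius 5.2 puts Z and U at Q ± 5.2·n: Z = (1.12, 5.08), U = (-1.12, -5.08). Equal radii place G and F the same way about C: G = C + 5.2·n = (44.7, -4.50), F = C − 5.2·n = (42.4, -14.7). Then cos ∠QUG = UQ·UG / (|UQ||UG|), giving 76.9°.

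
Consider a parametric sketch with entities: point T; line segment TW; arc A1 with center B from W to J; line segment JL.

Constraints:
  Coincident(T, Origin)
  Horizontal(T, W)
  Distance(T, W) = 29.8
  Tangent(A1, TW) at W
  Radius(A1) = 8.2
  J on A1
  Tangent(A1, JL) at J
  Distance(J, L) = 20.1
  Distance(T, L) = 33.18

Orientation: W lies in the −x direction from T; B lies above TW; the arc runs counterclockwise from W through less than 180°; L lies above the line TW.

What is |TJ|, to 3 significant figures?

22.8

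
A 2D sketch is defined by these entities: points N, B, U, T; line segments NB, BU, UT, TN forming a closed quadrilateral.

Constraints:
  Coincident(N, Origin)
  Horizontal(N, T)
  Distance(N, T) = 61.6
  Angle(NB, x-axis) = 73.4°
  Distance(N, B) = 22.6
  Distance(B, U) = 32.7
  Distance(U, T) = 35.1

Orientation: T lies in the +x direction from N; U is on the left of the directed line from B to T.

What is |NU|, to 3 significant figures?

47.1

N is at the origin; NT is horizontal with |NT| = 61.6 and T in +x, so T = (61.6, 0). NB runs at 73.4° with |NB| = 22.6, so B = (6.46, 21.7). U is determined by |BU| = 32.7 and |UT| = 35.1 together: it lies at the intersection of circle(B, 32.7) and circle(T, 35.1). With |BT| = 59.2, the foot of the radical line on BT is 28.2 from B and the perpendicular offset is √(32.7² − 28.2²) = 16.5. Taking the left-of-BT solution: U = (38.8, 26.7).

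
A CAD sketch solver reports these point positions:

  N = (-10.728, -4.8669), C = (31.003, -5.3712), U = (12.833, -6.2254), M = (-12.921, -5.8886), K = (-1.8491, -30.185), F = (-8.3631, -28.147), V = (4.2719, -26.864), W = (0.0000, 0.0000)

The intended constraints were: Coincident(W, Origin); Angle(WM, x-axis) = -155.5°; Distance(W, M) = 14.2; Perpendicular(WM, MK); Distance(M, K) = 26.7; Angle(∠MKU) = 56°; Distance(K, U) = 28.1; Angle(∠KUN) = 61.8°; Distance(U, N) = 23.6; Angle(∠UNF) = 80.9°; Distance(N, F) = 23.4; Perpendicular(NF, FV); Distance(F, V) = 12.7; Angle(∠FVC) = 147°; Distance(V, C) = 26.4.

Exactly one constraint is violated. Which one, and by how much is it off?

Distance(V, C) = 26.4 — off by 7.90.

W = (0.00, 0.00) ✓; WM at -155.5° ✓; |WM| = 14.20 ✓; ∠(WM, MK) = 90.00° ✓; |MK| = 26.70 ✓; ∠MKU = 56.00° ✓; |KU| = 28.10 ✓; ∠KUN = 61.80° ✓; |UN| = 23.60 ✓; ∠UNF = 80.90° ✓; |NF| = 23.40 ✓; ∠(NF, FV) = 90.00° ✓; |FV| = 12.70 ✓; ∠FVC = 147.0° ✓; |VC| = 34.30 ✗.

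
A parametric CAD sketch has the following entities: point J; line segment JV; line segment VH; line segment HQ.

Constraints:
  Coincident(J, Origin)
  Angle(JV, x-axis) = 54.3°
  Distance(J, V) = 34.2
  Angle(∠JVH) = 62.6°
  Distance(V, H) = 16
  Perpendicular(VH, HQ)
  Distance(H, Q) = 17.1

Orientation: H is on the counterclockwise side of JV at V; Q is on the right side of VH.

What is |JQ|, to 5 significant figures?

47.464

J is at the origin; JV runs at 54.3° with length 34.2, so V = 34.2·(cos 54.3°, sin 54.3°) = (19.957, 27.773). ∠JVH = 62.6°, so VH runs at 54.3° + (180° − 62.6°) = 171.70° from the x-axis; with |VH| = 16.0, H = V + 16.0·(cos 171.70°, sin 171.70°) = (4.1247, 30.083). VH is perpendicular to HQ; with |HQ| = 17.1 on the right of VH, Q = H + 17.1·(0.14436, 0.98953) = (6.5932, 47.004). Then |JQ| = |Q − J| = 47.464.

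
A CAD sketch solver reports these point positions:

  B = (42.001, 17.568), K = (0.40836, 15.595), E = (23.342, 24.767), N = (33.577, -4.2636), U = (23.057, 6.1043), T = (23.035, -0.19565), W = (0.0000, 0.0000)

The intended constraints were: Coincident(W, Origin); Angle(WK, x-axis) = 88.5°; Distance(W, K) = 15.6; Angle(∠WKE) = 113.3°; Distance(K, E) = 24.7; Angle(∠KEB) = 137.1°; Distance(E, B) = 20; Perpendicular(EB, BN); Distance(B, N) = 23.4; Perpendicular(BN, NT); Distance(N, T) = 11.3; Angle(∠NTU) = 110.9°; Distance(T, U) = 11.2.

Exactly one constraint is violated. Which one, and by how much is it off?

Distance(T, U) = 11.2 — off by 4.90.

W = (0.00, 0.00) ✓; WK at 88.50° ✓; |WK| = 15.60 ✓; ∠WKE = 113.3° ✓; |KE| = 24.70 ✓; ∠KEB = 137.1° ✓; |EB| = 20.00 ✓; ∠(EB, BN) = 90.00° ✓; |BN| = 23.40 ✓; ∠(BN, NT) = 90.00° ✓; |NT| = 11.30 ✓; ∠NTU = 110.9° ✓; |TU| = 6.300 ✗.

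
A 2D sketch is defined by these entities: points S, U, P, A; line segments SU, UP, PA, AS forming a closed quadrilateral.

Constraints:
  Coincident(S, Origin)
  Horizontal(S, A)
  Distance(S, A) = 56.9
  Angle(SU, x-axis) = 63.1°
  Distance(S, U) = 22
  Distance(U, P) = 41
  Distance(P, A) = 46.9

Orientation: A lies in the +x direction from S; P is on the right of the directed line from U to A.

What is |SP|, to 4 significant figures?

25.86

S is at the origin; SA is horizontal with |SA| = 56.9 and A in +x, so A = (56.9, 0). SU runs at 63.1° with |SU| = 22.0, so U = (9.954, 19.62). P is determined by |UP| = 41.0 and |PA| = 46.9 together: it lies at the intersection of circle(U, 41.0) and circle(A, 46.9). With |UA| = 50.88, the foot of the radical line on UA is 20.34 from U and the perpendicular offset is √(41.0² − 20.34²) = 35.60. Taking the right-of-UA solution: P = (15.00, -21.07).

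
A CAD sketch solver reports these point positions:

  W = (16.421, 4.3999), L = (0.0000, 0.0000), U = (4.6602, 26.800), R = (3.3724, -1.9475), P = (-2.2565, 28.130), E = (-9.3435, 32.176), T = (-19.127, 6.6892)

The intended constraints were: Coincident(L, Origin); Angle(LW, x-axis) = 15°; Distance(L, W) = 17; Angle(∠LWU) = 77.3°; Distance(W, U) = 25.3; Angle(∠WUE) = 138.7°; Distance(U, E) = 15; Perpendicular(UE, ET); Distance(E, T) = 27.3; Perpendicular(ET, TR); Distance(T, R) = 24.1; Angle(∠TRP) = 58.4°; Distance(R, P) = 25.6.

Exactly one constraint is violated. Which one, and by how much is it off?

Distance(R, P) = 25.6 — off by 5.00.

L = (0.00, 0.00) ✓; LW at 15.00° ✓; |LW| = 17.00 ✓; ∠LWU = 77.30° ✓; |WU| = 25.30 ✓; ∠WUE = 138.7° ✓; |UE| = 15.00 ✓; ∠(UE, ET) = 90.00° ✓; |ET| = 27.30 ✓; ∠(ET, TR) = 90.00° ✓; |TR| = 24.10 ✓; ∠TRP = 58.40° ✓; |RP| = 30.60 ✗.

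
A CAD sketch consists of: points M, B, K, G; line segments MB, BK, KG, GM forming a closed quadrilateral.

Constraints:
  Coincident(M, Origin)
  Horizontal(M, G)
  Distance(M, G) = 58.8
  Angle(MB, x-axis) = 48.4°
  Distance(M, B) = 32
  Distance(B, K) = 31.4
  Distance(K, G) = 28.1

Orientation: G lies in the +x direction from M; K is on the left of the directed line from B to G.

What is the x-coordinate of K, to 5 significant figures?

52.456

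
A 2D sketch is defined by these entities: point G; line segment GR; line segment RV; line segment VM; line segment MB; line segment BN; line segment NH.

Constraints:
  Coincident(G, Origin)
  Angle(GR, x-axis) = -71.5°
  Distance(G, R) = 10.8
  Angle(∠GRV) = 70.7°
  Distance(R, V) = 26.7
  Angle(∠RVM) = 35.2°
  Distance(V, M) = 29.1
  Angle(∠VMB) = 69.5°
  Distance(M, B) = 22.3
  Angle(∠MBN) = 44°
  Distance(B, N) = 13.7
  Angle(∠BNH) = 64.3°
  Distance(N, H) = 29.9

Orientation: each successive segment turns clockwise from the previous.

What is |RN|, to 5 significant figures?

9.2640

G is at the origin; GR runs at -71.5° with length 10.8, so R = (3.4269, -10.242). ∠GRV = 70.7° gives RV at 179.20° from the x-axis; with |RV| = 26.7, V = (-23.271, -9.8691). ∠RVM = 35.2° gives VM at 34.400° from the x-axis; with |VM| = 29.1, M = (0.74030, 6.5714). ∠VMB = 69.5° gives MB at -76.100° from the x-axis; with |MB| = 22.3, B = (6.0974, -15.076). ∠MBN = 44.0° gives BN at 147.90° from the x-axis; with |BN| = 13.7, N = (-5.5082, -7.7954). Then |RN| = |N − R| = 9.2640.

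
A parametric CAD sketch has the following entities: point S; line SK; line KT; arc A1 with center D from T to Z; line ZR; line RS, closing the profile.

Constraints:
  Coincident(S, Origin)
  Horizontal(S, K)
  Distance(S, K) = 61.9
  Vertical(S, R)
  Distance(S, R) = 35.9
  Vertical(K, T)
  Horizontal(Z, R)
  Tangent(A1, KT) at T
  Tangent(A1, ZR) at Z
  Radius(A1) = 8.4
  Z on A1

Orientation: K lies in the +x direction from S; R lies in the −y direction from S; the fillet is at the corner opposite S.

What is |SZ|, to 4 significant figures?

64.43

S is at the origin; S and K share the same y with |SK| = 61.9 and K on the +x side, so K = (61.90, 0.000). S and R share the same x with |SR| = 35.9 and R on the −y side, so R = (0.000, -35.90). The virtual corner opposite S is at (61.90, -35.90). Tangency of A1 to KT means the radius DT is perpendicular to KT and the tangent condition forces DZ to be normal to ZR, with radius 8.4, so the center D sits 8.4 in from both sides at D = (53.50, -27.50). That places the tangent points at T = (61.90, -27.50) on KT and Z = (53.50, -35.90) on ZR. Then |SZ| = |Z − S| = 64.43.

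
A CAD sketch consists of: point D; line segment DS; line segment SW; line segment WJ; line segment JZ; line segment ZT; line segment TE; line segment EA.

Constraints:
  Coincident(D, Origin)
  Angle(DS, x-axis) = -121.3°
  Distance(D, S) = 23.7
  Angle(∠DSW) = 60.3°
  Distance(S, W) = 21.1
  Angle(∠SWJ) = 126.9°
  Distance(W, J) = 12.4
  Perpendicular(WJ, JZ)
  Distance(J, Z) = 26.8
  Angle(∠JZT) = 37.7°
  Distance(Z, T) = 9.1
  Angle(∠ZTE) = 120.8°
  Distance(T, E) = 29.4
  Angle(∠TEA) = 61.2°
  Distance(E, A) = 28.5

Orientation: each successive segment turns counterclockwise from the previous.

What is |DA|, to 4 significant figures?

25.61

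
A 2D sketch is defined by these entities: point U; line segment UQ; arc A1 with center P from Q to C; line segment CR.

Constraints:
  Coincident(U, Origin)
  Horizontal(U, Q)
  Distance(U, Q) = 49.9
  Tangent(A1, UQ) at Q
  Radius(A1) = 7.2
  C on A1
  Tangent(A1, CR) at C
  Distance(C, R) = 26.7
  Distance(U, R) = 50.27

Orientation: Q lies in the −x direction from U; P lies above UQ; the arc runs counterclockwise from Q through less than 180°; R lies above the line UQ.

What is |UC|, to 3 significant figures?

43.2

U is at the origin; UQ is horizontal with |UQ| = 49.9 and Q on the −x side, so Q = (-49.9, 0.00). Since A1 is tangent to UQ there, PQ ⟂ UQ, so P = Q + (0, 7.2) = (-49.9, 7.20). Since PC ⟂ CR (tangency), |PR| = √(7.2² + 26.7²) = 27.7 regardless of where C sits on A1. So R lies on both circle(U, 50.27) and circle(P, 27.7); the above-UQ intersection is R = (-38.5, 32.4). C is the foot of the tangent from R: C = (-42.8, 6.03).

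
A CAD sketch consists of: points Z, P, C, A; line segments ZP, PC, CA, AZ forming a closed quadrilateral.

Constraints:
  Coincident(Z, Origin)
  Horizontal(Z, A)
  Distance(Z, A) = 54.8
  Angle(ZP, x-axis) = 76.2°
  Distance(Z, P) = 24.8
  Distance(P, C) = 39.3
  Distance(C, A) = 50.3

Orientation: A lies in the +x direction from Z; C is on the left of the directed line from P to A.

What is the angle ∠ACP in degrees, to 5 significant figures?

73.772°

Z is at the origin; Z and A share the same y with |ZA| = 54.8 and A in +x, so A = (54.8, 0). ZP runs at 76.2° with |ZP| = 24.8, so P = (5.9156, 24.084). C is determined by |PC| = 39.3 and |CA| = 50.3 together: it lies at the intersection of circle(P, 39.3) and circle(A, 50.3). With |PA| = 54.495, the foot of the radical line on PA is 18.205 from P and the perpendicular offset is √(39.3² − 18.205²) = 34.829. Taking the left-of-PA solution: C = (37.639, 47.282).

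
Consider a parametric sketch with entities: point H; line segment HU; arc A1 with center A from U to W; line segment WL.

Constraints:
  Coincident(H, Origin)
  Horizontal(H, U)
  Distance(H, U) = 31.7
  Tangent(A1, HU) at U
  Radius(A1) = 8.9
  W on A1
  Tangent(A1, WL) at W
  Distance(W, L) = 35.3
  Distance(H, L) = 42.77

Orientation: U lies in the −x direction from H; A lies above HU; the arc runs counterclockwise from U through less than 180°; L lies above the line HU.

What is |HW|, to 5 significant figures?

24.026

Checks: |AW| = 8.900 ✓; ∠(AW, WL) = 90.00° ✓; |WL| = 35.30 ✓; |HL| = 42.77 ✓.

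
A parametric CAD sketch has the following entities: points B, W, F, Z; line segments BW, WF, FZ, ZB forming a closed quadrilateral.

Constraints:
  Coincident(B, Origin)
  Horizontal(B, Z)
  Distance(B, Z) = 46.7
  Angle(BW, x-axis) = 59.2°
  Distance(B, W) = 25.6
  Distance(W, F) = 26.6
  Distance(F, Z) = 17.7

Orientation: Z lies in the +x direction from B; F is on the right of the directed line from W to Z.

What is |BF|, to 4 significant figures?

29.02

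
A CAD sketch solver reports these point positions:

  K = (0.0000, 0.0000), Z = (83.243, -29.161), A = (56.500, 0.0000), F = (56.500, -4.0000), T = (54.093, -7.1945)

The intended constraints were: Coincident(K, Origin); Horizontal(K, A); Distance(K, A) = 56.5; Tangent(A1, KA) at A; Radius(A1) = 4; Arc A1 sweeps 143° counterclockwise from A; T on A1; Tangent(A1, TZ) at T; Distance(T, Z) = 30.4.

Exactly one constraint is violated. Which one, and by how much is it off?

Distance(T, Z) = 30.4 — off by 6.10.

K = (0.00, 0.00) ✓; K.y = 0.00, A.y = 0.00 ✓; |KA| = 56.50 ✓; ∠(FA, AK) = 90.00° ✓; |FA| = 4.000 ✓; bearing(F→T) − bearing(F→A) = 143.0° ✓; |FT| = 4.000 ✓; ∠(FT, TZ) = 90.00° ✓; |TZ| = 36.50 ✗.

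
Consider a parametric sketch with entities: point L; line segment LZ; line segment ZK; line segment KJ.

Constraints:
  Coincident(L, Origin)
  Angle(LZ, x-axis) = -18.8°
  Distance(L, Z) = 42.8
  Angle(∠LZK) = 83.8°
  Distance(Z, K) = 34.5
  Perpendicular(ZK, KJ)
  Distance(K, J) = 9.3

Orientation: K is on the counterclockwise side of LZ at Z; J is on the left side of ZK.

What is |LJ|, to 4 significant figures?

44.70

L is at the origin; LZ runs at -18.8° with length 42.8, so Z = 42.8·(cos -18.8°, sin -18.8°) = (40.52, -13.79). ∠LZK = 83.8°, so ZK runs at -18.8° + (180° − 83.8°) = 77.40° from the x-axis; with |ZK| = 34.5, K = Z + 34.5·(cos 77.40°, sin 77.40°) = (48.04, 19.88). The perpendicularity gives KJ at right angles to ZK; with |KJ| = 9.3 on the left of ZK, J = K + 9.3·(-0.9759, 0.2181) = (38.97, 21.90). Then |LJ| = |J − L| = 44.70.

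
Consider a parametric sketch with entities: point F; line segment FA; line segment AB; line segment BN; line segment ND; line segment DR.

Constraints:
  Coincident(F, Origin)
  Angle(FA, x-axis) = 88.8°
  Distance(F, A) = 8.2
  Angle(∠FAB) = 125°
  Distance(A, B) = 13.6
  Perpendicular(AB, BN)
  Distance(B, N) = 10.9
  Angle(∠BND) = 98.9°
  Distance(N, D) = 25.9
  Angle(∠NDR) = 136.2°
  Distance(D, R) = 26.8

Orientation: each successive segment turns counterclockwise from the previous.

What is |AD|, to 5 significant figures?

19.129

F is at the origin; FA runs at 88.8° with length 8.2, so A = (0.17173, 8.1982). ∠FAB = 125.0° gives AB at 143.80° from the x-axis; with |AB| = 13.6, B = (-10.803, 16.230). AB ⟂ BN, so BN runs at -126.20°; with |BN| = 10.9, N = (-17.241, 7.4346). ∠BND = 98.9° gives ND at -45.100° from the x-axis; with |ND| = 25.9, D = (1.0415, -10.911). Then |AD| = |D − A| = 19.129.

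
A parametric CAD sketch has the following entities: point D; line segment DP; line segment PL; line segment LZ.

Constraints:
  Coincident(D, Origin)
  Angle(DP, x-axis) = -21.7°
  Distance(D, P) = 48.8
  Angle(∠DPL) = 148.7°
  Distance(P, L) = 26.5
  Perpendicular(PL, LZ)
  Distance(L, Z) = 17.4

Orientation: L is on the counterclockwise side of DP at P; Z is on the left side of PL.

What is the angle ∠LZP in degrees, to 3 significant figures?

56.7°

D is at the origin; DP runs at -21.7° with length 48.8, so P = 48.8·(cos -21.7°, sin -21.7°) = (45.3, -18.0). ∠DPL = 148.7°, so PL runs at -21.7° + (180° − 148.7°) = 9.60° from the x-axis; with |PL| = 26.5, L = P + 26.5·(cos 9.60°, sin 9.60°) = (71.5, -13.6). PL is perpendicular to LZ; with |LZ| = 17.4 on the left of PL, Z = L + 17.4·(-0.167, 0.986) = (68.6, 3.53). Then cos ∠LZP = ZL·ZP / (|ZL||ZP|), giving 56.7°.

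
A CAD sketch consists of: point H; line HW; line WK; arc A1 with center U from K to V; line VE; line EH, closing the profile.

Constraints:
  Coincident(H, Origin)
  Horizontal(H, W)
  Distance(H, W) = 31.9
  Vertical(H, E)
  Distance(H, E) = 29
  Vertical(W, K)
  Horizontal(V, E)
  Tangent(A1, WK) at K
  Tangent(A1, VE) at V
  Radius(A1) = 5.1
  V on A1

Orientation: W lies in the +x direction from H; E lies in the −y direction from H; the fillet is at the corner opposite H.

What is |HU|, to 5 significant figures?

35.909

H is at the origin; H and W share the same y with |HW| = 31.9 and W on the +x side, so W = (31.900, 0.0000). HE is vertical with |HE| = 29.0 and E on the −y side, so E = (0.0000, -29.000). The virtual corner opposite H is at (31.900, -29.000). The tangent condition forces UK to be normal to WK and A1 meets VE tangentially, so UV is at right angles to VE, with radius 5.1, so the center U sits 5.1 in from both sides at U = (26.800, -23.900). Then |HU| = |U − H| = 35.909.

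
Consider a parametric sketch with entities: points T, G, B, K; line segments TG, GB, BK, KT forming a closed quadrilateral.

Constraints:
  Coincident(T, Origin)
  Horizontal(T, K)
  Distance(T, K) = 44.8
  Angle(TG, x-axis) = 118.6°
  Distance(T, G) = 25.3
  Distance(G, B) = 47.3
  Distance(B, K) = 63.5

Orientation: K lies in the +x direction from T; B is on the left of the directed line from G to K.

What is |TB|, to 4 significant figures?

60.95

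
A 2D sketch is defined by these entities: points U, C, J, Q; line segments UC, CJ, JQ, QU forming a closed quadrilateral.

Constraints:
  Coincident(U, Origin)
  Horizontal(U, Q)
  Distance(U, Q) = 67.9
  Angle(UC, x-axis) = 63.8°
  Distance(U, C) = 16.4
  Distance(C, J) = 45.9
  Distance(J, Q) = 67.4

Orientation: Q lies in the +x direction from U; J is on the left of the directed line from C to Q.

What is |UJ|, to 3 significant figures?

62.3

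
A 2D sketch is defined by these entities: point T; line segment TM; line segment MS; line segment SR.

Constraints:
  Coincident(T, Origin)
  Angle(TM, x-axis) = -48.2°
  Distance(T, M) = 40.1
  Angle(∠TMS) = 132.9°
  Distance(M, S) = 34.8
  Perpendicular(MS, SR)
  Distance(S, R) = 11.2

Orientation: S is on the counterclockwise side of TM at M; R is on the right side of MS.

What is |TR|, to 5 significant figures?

74.178

T is at the origin; TM runs at -48.2° with length 40.1, so M = 40.1·(cos -48.2°, sin -48.2°) = (26.728, -29.894). ∠TMS = 132.9°, so MS runs at -48.2° + (180° − 132.9°) = -1.1000° from the x-axis; with |MS| = 34.8, S = M + 34.8·(cos -1.1000°, sin -1.1000°) = (61.522, -30.562). MS ⟂ SR; with |SR| = 11.2 on the right of MS, R = S + 11.2·(-0.019197, -0.99982) = (61.307, -41.760). Then |TR| = |R − T| = 74.178.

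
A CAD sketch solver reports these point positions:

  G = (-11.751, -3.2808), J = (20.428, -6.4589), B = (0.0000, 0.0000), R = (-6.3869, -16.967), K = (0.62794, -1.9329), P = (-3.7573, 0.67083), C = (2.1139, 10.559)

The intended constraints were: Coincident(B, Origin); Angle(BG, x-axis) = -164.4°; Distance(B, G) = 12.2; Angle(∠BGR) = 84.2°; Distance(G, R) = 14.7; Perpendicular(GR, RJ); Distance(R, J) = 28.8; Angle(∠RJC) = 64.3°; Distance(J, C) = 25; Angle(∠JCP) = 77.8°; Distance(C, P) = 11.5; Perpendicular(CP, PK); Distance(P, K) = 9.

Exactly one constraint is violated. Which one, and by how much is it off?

Distance(P, K) = 9 — off by 3.90.

B = (0.00, 0.00) ✓; BG at -164.4° ✓; |BG| = 12.20 ✓; ∠BGR = 84.20° ✓; |GR| = 14.70 ✓; ∠(GR, RJ) = 90.00° ✓; |RJ| = 28.80 ✓; ∠RJC = 64.30° ✓; |JC| = 25.00 ✓; ∠JCP = 77.80° ✓; |CP| = 11.50 ✓; ∠(CP, PK) = 90.00° ✓; |PK| = 5.100 ✗.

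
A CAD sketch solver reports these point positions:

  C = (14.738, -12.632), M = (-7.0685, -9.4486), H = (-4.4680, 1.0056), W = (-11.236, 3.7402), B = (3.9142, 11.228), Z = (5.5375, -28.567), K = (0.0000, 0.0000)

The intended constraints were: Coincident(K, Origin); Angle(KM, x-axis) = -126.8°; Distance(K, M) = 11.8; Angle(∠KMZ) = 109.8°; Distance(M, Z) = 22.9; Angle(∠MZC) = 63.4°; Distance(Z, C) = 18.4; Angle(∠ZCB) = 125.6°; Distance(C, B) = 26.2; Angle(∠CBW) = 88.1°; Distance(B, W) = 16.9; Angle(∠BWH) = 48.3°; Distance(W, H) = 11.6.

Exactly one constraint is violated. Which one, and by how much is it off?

Distance(W, H) = 11.6 — off by 4.30.

K = (0.00, 0.00) ✓; KM at -126.8° ✓; |KM| = 11.80 ✓; ∠KMZ = 109.8° ✓; |MZ| = 22.90 ✓; ∠MZC = 63.40° ✓; |ZC| = 18.40 ✓; ∠ZCB = 125.6° ✓; |CB| = 26.20 ✓; ∠CBW = 88.10° ✓; |BW| = 16.90 ✓; ∠BWH = 48.30° ✓; |WH| = 7.300 ✗.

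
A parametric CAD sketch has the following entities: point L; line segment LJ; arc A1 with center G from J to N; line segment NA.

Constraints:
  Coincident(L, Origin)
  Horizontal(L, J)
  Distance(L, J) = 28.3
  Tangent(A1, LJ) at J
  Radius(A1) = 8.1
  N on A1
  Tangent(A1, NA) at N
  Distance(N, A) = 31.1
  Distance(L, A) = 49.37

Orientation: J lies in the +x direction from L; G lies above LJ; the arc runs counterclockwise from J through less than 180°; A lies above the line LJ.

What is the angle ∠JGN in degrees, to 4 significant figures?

104.0°

Checks: ∠(GJ, JL) = 90.00° ✓; |GJ| = 8.100 ✓; |GN| = 8.100 ✓; ∠(GN, NA) = 90.00° ✓; |NA| = 31.10 ✓; |LA| = 49.37 ✓.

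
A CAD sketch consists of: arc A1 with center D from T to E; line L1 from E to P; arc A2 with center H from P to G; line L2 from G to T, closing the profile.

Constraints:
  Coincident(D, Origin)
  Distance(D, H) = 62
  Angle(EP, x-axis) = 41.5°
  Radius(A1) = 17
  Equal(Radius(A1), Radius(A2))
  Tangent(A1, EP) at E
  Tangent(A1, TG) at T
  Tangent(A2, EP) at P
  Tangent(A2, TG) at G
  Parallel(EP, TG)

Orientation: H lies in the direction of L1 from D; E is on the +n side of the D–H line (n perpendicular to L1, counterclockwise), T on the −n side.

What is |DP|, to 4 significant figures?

64.29

Tangency of A1 to both parallel lines with radius 17.0 puts E and T at D ± 17.0·n: E = (-11.26, 12.73), T = (11.26, -12.73). Equal radii place P and G the same way about H: P = H + 17.0·n = (35.17, 53.81), G = H − 17.0·n = (57.70, 28.35). Then |DP| = |P − D| = 64.29.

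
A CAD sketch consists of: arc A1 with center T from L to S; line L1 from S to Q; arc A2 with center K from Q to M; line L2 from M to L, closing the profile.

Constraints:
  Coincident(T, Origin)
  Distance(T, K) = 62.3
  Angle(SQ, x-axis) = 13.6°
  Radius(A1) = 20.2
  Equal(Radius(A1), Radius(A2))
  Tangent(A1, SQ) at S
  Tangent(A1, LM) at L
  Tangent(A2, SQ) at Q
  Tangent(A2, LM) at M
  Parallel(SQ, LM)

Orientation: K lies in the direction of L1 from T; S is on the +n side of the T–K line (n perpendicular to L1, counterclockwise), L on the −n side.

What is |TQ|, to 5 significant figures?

65.493

Tangency of A1 to both parallel lines with radius 20.2 puts S and L at T ± 20.2·n: S = (-4.7499, 19.634), L = (4.7499, -19.634). Equal radii place Q and M the same way about K: Q = K + 20.2·n = (55.803, 34.283), M = K − 20.2·n = (65.303, -4.9843). Then |TQ| = |Q − T| = 65.493.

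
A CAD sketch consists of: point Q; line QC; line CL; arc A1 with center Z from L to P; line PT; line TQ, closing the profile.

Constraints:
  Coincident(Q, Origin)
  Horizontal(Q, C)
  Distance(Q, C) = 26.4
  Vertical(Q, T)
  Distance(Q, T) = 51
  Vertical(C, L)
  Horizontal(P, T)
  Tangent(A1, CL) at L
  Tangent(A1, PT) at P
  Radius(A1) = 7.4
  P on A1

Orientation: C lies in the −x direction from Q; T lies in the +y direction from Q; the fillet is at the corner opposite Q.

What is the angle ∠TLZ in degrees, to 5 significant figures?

15.658°

Q is at the origin; Q and C share the same y with |QC| = 26.4 and C on the −x side, so C = (-26.400, 0.0000). QT is vertical with |QT| = 51.0 and T on the +y side, so T = (0.0000, 51.000). The virtual corner opposite Q is at (-26.400, 51.000). Since A1 is tangent to CL there, ZL ⟂ CL and A1 meets PT tangentially, so ZP is at right angles to PT, with radius 7.4, so the center Z sits 7.4 in from both sides at Z = (-19.000, 43.600). That places the tangent points at L = (-26.400, 43.600) on CL and P = (-19.000, 51.000) on PT. Then cos ∠TLZ = LT·LZ / (|LT||LZ|), giving 15.658°.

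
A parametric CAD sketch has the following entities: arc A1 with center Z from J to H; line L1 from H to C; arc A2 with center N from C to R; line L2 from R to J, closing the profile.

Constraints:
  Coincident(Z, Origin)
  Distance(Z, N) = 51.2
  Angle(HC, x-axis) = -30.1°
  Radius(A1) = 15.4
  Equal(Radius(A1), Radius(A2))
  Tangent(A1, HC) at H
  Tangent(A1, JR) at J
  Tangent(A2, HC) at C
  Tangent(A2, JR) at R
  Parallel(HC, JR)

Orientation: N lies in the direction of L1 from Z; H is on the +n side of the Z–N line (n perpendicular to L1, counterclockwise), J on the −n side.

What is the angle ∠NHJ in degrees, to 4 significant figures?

73.26°

Z is at the origin and N lies 51.2 along u from Z, so N = 51.2·u = (44.30, -25.68). Tangency of A1 to both parallel lines with radius 15.4 puts H and J at Z ± 15.4·n: H = (7.723, 13.32), J = (-7.723, -13.32). Then cos ∠NHJ = HN·HJ / (|HN||HJ|), giving 73.26°.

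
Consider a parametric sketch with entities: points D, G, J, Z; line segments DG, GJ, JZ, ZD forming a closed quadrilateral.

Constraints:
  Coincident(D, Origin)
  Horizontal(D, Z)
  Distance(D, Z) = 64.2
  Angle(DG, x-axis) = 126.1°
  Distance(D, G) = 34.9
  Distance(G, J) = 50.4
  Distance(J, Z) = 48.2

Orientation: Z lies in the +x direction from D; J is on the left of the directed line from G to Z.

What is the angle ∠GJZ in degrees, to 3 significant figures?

130°

Checks: |GJ| = 50.40 ✓; |JZ| = 48.20 ✓.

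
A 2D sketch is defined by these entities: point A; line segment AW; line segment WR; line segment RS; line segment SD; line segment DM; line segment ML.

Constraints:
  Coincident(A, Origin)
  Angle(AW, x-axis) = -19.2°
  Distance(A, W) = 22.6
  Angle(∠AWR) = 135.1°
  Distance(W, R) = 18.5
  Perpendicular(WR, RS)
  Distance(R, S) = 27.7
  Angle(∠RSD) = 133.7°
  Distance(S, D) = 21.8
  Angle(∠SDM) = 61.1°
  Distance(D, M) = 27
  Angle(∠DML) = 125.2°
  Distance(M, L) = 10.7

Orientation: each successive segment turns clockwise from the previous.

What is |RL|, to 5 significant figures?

17.905

A is at the origin; AW runs at -19.2° with length 22.6, so W = (21.343, -7.4324). ∠AWR = 135.1° gives WR at -64.100° from the x-axis; with |WR| = 18.5, R = (29.424, -24.074). WR ⟂ RS, so RS runs at -154.10°; with |RS| = 27.7, S = (4.5060, -36.174). ∠RSD = 133.7° gives SD at 159.60° from the x-axis; with |SD| = 21.8, D = (-15.927, -28.575). ∠SDM = 61.1° gives DM at 40.700° from the x-axis; with |DM| = 27.0, M = (4.5429, -10.968). ∠DML = 125.2° gives ML at -14.100° from the x-axis; with |ML| = 10.7, L = (14.920, -13.575). Then |RL| = |L − R| = 17.905.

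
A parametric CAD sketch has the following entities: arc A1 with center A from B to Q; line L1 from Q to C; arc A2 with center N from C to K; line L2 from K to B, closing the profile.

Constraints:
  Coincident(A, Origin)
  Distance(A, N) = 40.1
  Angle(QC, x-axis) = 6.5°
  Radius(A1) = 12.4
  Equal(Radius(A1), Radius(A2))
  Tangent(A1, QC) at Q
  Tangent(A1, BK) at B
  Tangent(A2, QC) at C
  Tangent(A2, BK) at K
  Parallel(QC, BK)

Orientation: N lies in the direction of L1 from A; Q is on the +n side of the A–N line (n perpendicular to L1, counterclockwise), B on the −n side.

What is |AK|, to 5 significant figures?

41.973

Tangency of A1 to both parallel lines with radius 12.4 puts Q and B at A ± 12.4·n: Q = (-1.4037, 12.320), B = (1.4037, -12.320). Equal radii place C and K the same way about N: C = N + 12.4·n = (38.439, 16.860), K = N − 12.4·n = (41.246, -7.7808). Then |AK| = |K − A| = 41.973.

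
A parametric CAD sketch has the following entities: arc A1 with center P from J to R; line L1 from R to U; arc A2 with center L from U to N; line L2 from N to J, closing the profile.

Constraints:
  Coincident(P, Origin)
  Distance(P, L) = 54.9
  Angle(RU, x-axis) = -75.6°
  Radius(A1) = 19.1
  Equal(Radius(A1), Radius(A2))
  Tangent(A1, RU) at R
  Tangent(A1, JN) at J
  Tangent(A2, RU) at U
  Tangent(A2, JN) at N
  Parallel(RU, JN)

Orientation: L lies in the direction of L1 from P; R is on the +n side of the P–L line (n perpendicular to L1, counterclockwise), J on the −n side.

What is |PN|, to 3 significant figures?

58.1

The slot axis is L1's direction at -75.6°, so u = (cos -75.6°, sin -75.6°) = (0.249, -0.969) and n = (−sin -75.6°, cos -75.6°) = (0.969, 0.249). P is at the origin and L lies 54.9 along u from P, so L = 54.9·u = (13.7, -53.2). Tangency of A1 to both parallel lines with radius 19.1 puts R and J at P ± 19.1·n: R = (18.5, 4.75), J = (-18.5, -4.75). Equal radii place U and N the same way about L: U = L + 19.1·n = (32.2, -48.4), N = L − 19.1·n = (-4.85, -57.9). Then |PN| = |N − P| = 58.1.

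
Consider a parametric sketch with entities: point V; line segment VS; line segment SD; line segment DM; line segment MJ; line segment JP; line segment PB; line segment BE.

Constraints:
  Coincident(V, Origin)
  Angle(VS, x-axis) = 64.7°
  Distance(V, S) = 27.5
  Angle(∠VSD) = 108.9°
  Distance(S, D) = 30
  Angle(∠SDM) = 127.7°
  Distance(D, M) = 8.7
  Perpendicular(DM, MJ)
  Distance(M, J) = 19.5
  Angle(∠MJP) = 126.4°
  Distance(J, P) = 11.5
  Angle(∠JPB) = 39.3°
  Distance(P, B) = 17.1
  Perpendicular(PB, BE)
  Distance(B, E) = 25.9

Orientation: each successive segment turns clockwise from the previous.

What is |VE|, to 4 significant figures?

44.22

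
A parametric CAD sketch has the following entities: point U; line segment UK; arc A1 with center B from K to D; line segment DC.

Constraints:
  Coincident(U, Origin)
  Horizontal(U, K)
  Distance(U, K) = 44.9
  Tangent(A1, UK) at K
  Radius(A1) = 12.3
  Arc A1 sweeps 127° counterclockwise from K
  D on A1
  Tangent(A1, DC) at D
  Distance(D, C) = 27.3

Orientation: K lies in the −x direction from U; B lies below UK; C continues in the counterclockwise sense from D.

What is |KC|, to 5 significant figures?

42.028

On A1, K sits at bearing 90° from B; a 127° counterclockwise sweep puts D at bearing 217°, so D = B + 12.3·(cos 217°, sin 217°) = (-54.723, -19.702). Tangency of A1 to DC means the radius BD is perpendicular to DC, so DC runs along (−sin 217°, cos 217°); with |DC| = 27.3, C = (-38.294, -41.505). Then |KC| = |C − K| = 42.028.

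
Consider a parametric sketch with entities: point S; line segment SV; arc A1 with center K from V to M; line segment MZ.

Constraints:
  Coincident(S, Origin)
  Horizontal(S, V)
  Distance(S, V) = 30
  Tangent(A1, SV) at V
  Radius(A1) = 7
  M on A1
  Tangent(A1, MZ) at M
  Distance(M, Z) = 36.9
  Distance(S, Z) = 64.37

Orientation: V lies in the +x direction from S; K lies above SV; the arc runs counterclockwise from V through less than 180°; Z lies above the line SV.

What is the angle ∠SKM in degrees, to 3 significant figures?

140°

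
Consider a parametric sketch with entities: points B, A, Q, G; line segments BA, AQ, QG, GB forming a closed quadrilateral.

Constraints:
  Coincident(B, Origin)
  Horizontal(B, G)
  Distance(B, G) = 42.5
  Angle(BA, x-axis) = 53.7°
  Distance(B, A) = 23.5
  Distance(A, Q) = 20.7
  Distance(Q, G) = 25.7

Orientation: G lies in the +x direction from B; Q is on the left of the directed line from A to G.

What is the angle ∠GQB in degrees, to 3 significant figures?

74.0°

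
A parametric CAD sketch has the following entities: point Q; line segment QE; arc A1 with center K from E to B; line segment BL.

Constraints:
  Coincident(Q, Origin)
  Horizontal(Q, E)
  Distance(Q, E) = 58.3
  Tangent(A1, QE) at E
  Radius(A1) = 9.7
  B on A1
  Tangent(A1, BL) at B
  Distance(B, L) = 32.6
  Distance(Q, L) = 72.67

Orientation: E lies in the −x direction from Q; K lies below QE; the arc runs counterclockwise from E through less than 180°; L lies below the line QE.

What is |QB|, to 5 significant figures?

68.729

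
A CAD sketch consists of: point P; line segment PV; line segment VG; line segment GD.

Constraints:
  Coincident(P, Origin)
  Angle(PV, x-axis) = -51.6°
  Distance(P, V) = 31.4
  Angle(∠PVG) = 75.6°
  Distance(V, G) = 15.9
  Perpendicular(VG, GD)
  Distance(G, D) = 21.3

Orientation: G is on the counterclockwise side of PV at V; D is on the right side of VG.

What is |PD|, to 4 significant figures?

52.34

P is at the origin; PV runs at -51.6° with length 31.4, so V = 31.4·(cos -51.6°, sin -51.6°) = (19.50, -24.61). ∠PVG = 75.6°, so VG runs at -51.6° + (180° − 75.6°) = 52.80° from the x-axis; with |VG| = 15.9, G = V + 15.9·(cos 52.80°, sin 52.80°) = (29.12, -11.94). VG ⟂ GD; with |GD| = 21.3 on the right of VG, D = G + 21.3·(0.7965, -0.6046) = (46.08, -24.82). Then |PD| = |D − P| = 52.34.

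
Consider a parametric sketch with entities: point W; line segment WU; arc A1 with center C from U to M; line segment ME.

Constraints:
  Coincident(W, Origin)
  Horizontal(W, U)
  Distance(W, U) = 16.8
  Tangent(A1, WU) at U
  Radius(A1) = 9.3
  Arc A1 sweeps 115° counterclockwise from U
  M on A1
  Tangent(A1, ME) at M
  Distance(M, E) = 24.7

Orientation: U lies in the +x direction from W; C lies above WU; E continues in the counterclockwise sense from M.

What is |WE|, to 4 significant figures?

38.56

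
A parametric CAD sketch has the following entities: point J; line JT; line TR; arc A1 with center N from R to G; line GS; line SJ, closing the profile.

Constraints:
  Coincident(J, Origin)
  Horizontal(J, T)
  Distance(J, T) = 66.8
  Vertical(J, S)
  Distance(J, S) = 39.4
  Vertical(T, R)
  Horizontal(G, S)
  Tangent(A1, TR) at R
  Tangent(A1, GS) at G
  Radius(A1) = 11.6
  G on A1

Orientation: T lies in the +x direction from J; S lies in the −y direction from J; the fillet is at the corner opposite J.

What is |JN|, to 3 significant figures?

61.8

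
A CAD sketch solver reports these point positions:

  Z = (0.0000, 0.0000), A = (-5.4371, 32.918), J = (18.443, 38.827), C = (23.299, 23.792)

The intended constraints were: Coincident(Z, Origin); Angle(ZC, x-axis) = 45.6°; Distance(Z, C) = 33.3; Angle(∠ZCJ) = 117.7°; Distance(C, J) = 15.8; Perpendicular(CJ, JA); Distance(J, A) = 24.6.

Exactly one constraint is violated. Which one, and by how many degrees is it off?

Perpendicular(CJ, JA) — off by 4.00°.

Z = (0.00, 0.00) ✓; ZC at 45.60° ✓; |ZC| = 33.30 ✓; ∠ZCJ = 117.7° ✓; |CJ| = 15.80 ✓; ∠(CJ, JA) = 86.00° ✗; |JA| = 24.60 ✓.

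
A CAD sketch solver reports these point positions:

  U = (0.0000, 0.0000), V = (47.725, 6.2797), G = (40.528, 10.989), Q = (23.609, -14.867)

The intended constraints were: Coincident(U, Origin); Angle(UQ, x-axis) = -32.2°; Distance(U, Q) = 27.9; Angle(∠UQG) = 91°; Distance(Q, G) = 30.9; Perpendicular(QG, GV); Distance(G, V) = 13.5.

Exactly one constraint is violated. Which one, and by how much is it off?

Distance(G, V) = 13.5 — off by 4.90.

U = (0.00, 0.00) ✓; UQ at -32.20° ✓; |UQ| = 27.90 ✓; ∠UQG = 91.00° ✓; |QG| = 30.90 ✓; ∠(QG, GV) = 90.00° ✓; |GV| = 8.601 ✗.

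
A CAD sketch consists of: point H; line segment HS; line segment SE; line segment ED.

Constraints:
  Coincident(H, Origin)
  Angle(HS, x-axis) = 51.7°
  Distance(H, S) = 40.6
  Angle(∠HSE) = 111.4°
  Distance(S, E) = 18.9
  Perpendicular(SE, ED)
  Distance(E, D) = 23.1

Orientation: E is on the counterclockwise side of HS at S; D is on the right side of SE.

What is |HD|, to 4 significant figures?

69.61

∠HSE = 111.4°, so SE runs at 51.7° + (180° − 111.4°) = 120.3° from the x-axis; with |SE| = 18.9, E = S + 18.9·(cos 120.3°, sin 120.3°) = (15.63, 48.18). SE is perpendicular to ED; with |ED| = 23.1 on the right of SE, D = E + 23.1·(0.8634, 0.5045) = (35.57, 59.83). Then |HD| = |D − H| = 69.61.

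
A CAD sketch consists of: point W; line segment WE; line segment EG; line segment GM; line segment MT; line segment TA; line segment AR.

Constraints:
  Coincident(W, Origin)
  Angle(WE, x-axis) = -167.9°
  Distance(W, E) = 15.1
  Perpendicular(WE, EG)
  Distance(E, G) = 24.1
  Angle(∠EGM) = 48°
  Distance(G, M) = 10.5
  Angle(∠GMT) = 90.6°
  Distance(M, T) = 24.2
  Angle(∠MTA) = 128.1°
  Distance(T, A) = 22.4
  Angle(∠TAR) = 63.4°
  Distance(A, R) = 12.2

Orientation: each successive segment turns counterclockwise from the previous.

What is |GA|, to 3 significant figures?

38.8

∠GMT = 90.6° gives MT at 144° from the x-axis; with |MT| = 24.2, T = (-23.0, -3.83). ∠MTA = 128.1° gives TA at -165° from the x-axis; with |TA| = 22.4, A = (-44.6, -9.78). Then |GA| = |A − G| = 38.8.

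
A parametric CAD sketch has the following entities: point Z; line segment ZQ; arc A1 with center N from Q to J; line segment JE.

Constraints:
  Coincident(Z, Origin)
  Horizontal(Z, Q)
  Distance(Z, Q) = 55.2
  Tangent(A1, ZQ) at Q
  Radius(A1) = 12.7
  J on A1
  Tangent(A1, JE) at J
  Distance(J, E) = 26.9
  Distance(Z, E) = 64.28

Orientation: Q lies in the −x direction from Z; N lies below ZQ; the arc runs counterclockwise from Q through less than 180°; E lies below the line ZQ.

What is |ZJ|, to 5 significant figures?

68.393

Checks: |NJ| = 12.70 ✓; ∠(NJ, JE) = 90.00° ✓; |JE| = 26.90 ✓; |ZE| = 64.28 ✓.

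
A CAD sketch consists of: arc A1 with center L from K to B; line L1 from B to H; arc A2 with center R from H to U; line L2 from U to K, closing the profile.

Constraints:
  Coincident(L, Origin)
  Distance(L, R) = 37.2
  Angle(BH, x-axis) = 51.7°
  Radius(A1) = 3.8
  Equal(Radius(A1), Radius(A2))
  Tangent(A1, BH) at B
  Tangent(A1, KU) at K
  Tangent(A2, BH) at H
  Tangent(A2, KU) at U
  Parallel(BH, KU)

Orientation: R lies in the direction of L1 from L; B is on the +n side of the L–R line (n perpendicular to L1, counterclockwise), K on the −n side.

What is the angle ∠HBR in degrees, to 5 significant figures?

5.8326°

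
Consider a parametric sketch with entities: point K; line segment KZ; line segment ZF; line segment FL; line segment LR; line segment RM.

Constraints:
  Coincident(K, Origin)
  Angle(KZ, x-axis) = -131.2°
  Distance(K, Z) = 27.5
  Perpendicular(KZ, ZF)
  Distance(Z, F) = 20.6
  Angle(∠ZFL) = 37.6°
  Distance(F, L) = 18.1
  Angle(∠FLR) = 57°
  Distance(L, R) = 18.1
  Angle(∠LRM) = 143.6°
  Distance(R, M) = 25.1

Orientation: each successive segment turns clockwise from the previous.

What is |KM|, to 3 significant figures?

58.7

∠FLR = 57.0° gives LR at -127° from the x-axis; with |LR| = 18.1, R = (-26.3, -22.8). ∠LRM = 143.6° gives RM at -163° from the x-axis; with |RM| = 25.1, M = (-50.3, -30.1). Then |KM| = |M − K| = 58.7.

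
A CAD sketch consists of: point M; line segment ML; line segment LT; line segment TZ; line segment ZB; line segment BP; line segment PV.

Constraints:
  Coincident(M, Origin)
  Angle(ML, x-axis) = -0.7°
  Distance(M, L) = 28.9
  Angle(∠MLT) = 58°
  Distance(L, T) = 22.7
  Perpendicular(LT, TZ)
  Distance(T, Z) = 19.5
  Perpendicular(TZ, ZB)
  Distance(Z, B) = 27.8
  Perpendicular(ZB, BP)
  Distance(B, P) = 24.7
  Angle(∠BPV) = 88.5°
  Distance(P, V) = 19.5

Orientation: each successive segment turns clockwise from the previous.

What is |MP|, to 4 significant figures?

36.05

M is at the origin; ML runs at -0.7° with length 28.9, so L = (28.90, -0.3531). ∠MLT = 58.0° gives LT at -122.7° from the x-axis; with |LT| = 22.7, T = (16.63, -19.46). LT is perpendicular to TZ, so TZ runs at 147.3°; with |TZ| = 19.5, Z = (0.2249, -8.921). TZ is perpendicular to ZB, so ZB runs at 57.30°; with |ZB| = 27.8, B = (15.24, 14.47). The perpendicularity gives BP at right angles to ZB, so BP runs at -32.70°; with |BP| = 24.7, P = (36.03, 1.129). Then |MP| = |P − M| = 36.05.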